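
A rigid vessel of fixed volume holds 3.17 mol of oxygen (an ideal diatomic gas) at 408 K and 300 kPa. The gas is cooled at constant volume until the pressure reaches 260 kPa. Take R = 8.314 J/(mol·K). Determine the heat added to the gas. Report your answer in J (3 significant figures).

Q ≈ -3580 J

Constant volume ⇒ W = 0, so Q = ΔU = nCᵥΔT with Cᵥ = 5R/2 = 20.79 J/(mol·K).
At constant V, T₂/T₁ = P₂/P₁ ⇒ ΔT = T₁(P₂/P₁ − 1) = 408·(260/300 − 1) = -54.4 K.
ΔU = (3.17)(20.79)(-54.4) = -3584 J.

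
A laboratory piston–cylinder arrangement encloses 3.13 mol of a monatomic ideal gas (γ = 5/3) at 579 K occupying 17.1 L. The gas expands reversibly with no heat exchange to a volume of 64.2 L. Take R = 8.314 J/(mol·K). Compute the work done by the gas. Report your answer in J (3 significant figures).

Adiabatic: TV^(γ−1) = const with γ = 5/3.
T₂ = T₁ (V₁/V₂)^(γ−1) = 579 × (17.1/64.2)^0.667 = 579 × 0.414 = 239.7 K.
W_by = nCᵥ(T₁ − T₂) = (3.13)(12.47)(579 − 239.7) = 13245 J.

W ≈ 13200 J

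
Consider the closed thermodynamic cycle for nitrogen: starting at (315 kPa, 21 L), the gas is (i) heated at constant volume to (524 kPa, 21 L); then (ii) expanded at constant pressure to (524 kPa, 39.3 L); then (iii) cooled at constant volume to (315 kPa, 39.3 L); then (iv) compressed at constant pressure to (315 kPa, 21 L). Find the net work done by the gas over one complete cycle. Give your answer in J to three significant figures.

Constant-volume legs do no work.
W(ii) = (524)(39.3 − 21) = 9589 J; W(iv) = (315)(21 − 39.3) = -5764 J.
W_net = 9589 − 5764 = 3825 J (the clockwise enclosed area).

W_net ≈ 3820 J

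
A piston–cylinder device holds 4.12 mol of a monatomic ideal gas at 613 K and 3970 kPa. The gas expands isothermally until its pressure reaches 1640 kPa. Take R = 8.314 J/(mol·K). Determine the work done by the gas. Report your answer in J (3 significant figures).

W ≈ 18600 J

Isothermal process: W = nRT ln(V₂/V₁) = nRT ln(P₁/P₂).
W = (4.12)(8.314)(613) × ln(3970/1640)
  = 20998 × ln(2.421) = 20998 × 0.8841
W_by_gas = 18563 J.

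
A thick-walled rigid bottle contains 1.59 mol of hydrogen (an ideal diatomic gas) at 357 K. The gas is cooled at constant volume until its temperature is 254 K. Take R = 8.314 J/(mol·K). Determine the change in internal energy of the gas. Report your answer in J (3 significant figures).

Constant volume ⇒ W = 0, so Q = ΔU = nCᵥΔT with Cᵥ = 5R/2 = 20.79 J/(mol·K).
ΔU = (1.59)(20.79)(254 − 357) = -3404 J.

ΔU ≈ -3400 J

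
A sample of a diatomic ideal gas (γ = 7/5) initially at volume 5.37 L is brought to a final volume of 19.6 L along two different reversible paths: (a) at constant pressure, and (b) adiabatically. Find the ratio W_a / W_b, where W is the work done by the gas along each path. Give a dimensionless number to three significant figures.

W_a / W_b ≈ 2.62

Path (a) isobaric: W = P₁(V₂ − V₁) → W_a/(P₁V₁) = 2.65.
Path (b) adiabatic: W = P₁V₁(1 − (V₁/V₂)^(γ−1))/(γ−1) → W_b/(P₁V₁) = 1.011.
W_a / W_b = 2.65 / 1.011 = 2.622.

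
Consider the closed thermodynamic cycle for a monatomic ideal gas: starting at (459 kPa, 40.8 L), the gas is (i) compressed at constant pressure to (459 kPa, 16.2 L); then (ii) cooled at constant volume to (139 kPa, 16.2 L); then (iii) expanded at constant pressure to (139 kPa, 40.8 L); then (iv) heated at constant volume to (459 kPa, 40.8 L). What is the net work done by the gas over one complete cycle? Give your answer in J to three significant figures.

W_net ≈ -7870 J

Constant-volume legs do no work.
W(i) = (459)(16.2 − 40.8) = -11291 J; W(iii) = (139)(40.8 − 16.2) = 3419 J.
W_net = -11291 + 3419 = -7872 J (the counter-clockwise enclosed area).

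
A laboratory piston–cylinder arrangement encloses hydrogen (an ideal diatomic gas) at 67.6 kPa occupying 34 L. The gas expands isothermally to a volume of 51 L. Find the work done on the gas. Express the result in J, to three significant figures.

Isothermal: W = nRT ln(V₂/V₁) = P₁V₁ ln(V₂/V₁).
P₁V₁ = (67.6 kPa)(34 L) = 2298 J.
W = 2298 × ln(51/34) = 2298 × 0.4055
W_by_gas = 931.9 J; work on gas = −W_by = -931.9 J.

W ≈ -932 J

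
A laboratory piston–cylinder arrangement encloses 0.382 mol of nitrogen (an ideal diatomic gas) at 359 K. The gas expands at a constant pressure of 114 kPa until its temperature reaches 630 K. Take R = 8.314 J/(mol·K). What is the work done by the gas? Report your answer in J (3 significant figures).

Isobaric: W = P ΔV = nR ΔT.
W = (0.382)(8.314)(630 − 359) = 860.7 J.

W ≈ 861 J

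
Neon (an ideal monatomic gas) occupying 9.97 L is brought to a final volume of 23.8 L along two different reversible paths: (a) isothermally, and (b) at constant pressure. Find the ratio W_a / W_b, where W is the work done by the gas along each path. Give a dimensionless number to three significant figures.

W_a / W_b ≈ 0.627

Path (a) isothermal: W = P₁V₁ ln(V₂/V₁) → W_a/(P₁V₁) = 0.8701.
Path (b) isobaric: W = P₁(V₂ − V₁) → W_b/(P₁V₁) = 1.387.
W_a / W_b = 0.8701 / 1.387 = 0.6273.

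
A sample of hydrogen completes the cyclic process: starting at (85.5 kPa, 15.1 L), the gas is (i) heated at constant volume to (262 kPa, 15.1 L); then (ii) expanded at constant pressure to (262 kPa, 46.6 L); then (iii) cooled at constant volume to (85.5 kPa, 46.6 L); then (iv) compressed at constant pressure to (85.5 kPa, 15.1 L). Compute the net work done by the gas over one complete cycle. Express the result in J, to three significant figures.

W_net ≈ 5560 J

Constant-volume legs do no work.
W(ii) = (262)(46.6 − 15.1) = 8253 J; W(iv) = (85.5)(15.1 − 46.6) = -2693 J.
W_net = 8253 − 2693 = 5560 J (the clockwise enclosed area).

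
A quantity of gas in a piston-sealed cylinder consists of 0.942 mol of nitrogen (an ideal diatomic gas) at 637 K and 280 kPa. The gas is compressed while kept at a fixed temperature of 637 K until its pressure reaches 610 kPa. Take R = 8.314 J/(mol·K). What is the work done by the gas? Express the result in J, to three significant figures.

W ≈ -3880 J

Isothermal process: W = nRT ln(V₂/V₁) = nRT ln(P₁/P₂).
W = (0.942)(8.314)(637) × ln(280/610)
  = 4989 × ln(0.459) = 4989 × -0.7787
W_by_gas = -3885 J.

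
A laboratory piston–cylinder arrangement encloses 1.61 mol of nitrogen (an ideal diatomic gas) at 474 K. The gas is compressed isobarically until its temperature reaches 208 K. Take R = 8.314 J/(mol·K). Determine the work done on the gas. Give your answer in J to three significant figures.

Isobaric: W = P ΔV = nR ΔT.
W = (1.61)(8.314)(208 − 474) = -3561 J.
Work on gas = −W_by = 3561 J.

W ≈ 3560 J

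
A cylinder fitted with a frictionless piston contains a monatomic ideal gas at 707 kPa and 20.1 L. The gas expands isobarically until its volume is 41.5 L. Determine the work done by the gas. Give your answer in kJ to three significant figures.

W ≈ 15.1 kJ

Isobaric: W = P ΔV.
W = (707 kPa)(41.5 − 20.1 L) = (707)(21.4) = 15130 J.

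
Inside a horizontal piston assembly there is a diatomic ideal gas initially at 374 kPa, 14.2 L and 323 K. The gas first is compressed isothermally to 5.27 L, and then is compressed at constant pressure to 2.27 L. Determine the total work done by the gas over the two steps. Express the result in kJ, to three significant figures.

Step 1 (isothermal): W = P₁V₁ ln(V₂/V₁) = (5311) ln(5.27/14.2) = -5264 J.
After step 1: P = 1008 kPa, V = 5.27 L, T = 323 K.
Step 2 (isobaric): W = PΔV = (1008 kPa)(2.27 − 5.27 L) = -3023 J.
W_total = -5264 − 3023 = -8287 J.

W_total ≈ -8.29 kJ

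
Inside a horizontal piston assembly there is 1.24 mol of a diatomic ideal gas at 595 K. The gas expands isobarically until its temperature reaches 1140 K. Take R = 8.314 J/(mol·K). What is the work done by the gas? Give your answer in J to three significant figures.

W ≈ 5620 J

Isobaric: W = P ΔV = nR ΔT.
W = (1.24)(8.314)(1140 − 595) = 5619 J.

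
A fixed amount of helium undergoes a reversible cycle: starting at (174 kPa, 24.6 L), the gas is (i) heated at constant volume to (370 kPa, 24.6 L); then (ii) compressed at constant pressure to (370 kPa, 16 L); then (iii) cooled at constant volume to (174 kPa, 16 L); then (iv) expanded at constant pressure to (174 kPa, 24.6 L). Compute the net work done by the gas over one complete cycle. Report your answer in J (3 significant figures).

W_net ≈ -1690 J

Constant-volume legs do no work.
W(ii) = (370)(16 − 24.6) = -3182 J; W(iv) = (174)(24.6 − 16) = 1496 J.
W_net = -3182 + 1496 = -1686 J (the counter-clockwise enclosed area).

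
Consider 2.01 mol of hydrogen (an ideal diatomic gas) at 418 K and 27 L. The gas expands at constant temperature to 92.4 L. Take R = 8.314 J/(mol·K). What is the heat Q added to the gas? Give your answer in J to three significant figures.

Isothermal ⇒ ΔU = 0, so Q = W = nRT ln(V₂/V₁).
Q = (2.01)(8.314)(418) ln(92.4/27) = 6985 × 1.23 = 8594 J.

Q ≈ 8590 J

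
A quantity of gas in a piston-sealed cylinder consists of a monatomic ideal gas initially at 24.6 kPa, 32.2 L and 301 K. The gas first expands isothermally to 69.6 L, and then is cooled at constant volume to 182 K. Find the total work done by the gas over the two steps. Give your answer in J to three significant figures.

W_total ≈ 611 J

Step 1 (isothermal): W = P₁V₁ ln(V₂/V₁) = (792.1) ln(69.6/32.2) = 610.6 J.
Step 2 (isochoric): W = 0 (constant volume).
W_total = 610.6 + 0 = 610.6 J.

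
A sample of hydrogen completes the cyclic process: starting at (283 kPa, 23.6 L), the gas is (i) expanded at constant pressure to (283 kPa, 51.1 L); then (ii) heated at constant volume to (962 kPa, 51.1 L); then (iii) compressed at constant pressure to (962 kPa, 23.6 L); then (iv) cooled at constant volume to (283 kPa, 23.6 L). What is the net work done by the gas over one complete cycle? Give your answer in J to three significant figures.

W_net ≈ -18700 J

Constant-volume legs do no work.
W(i) = (283)(51.1 − 23.6) = 7782 J; W(iii) = (962)(23.6 − 51.1) = -26455 J.
W_net = 7782 − 26455 = -18672 J (the counter-clockwise enclosed area).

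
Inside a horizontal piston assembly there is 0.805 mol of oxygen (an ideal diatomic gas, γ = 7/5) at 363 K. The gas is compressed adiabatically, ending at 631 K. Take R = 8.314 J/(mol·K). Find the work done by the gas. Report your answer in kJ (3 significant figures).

Adiabatic ⇒ Q = 0, so W_by = −ΔU = nCᵥ(T₁ − T₂).
Cᵥ = 5R/2 = 20.79 J/(mol·K).
W = (0.805)(20.79)(363 − 631) = -4484 J.

W ≈ -4.48 kJ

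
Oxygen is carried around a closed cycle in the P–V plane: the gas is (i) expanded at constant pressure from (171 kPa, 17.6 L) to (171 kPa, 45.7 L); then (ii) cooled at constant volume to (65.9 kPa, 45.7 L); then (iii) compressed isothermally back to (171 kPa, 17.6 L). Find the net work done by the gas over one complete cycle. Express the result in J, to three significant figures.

W_net ≈ 1930 J

Leg (i): W = PΔV = (171)(45.7 − 17.6) = 4805 J.
Leg (ii): W = 0.
Leg (iii): W = PᵢVᵢ ln(V_f/Vᵢ) = (3012) ln(17.6/45.7) = -2874 J.
W_net = 4805 − 2874 = 1931 J.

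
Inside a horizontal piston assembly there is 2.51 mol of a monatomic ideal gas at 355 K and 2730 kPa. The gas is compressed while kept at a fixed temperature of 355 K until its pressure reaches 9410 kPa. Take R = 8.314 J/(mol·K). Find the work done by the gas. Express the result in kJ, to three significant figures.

W ≈ -9.17 kJ

Isothermal process: W = nRT ln(V₂/V₁) = nRT ln(P₁/P₂).
W = (2.51)(8.314)(355) × ln(2730/9410)
  = 7408 × ln(0.2901) = 7408 × -1.237
W_by_gas = -9167 J.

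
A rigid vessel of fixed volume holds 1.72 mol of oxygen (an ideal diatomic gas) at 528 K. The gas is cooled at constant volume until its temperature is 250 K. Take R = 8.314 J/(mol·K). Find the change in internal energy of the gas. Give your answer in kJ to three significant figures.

Constant volume ⇒ W = 0, so Q = ΔU = nCᵥΔT with Cᵥ = 5R/2 = 20.79 J/(mol·K).
ΔU = (1.72)(20.79)(250 − 528) = -9939 J.

ΔU ≈ -9.94 kJ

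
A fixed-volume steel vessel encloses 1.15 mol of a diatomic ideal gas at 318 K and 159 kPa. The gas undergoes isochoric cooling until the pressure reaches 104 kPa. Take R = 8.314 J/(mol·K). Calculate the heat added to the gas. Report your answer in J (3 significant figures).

Q ≈ -2630 J

Constant volume ⇒ W = 0, so Q = ΔU = nCᵥΔT with Cᵥ = 5R/2 = 20.79 J/(mol·K).
At constant V, T₂/T₁ = P₂/P₁ ⇒ ΔT = T₁(P₂/P₁ − 1) = 318·(104/159 − 1) = -110 K.
ΔU = (1.15)(20.79)(-110) = -2629 J.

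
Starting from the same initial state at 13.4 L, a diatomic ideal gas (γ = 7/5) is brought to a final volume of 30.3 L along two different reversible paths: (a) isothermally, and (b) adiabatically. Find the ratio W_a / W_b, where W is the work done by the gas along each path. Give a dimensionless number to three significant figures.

Path (a) isothermal: W = P₁V₁ ln(V₂/V₁) → W_a/(P₁V₁) = 0.8159.
Path (b) adiabatic: W = P₁V₁(1 − (V₁/V₂)^(γ−1))/(γ−1) → W_b/(P₁V₁) = 0.6961.
W_a / W_b = 0.8159 / 0.6961 = 1.172.

W_a / W_b ≈ 1.17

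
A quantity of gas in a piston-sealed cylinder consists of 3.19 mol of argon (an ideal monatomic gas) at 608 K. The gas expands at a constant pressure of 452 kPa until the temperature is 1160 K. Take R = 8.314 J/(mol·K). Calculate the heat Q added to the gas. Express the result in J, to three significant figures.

Q ≈ 36600 J

Isobaric: W = nRΔT = (3.19)(8.314)(552) = 14640 J.
ΔU = nCᵥΔT with Cᵥ = 3R/2: ΔU = (3.19)(12.47)(552) = 21960 J.
Q = ΔU + W = 21960 + 14640 = 36600 J.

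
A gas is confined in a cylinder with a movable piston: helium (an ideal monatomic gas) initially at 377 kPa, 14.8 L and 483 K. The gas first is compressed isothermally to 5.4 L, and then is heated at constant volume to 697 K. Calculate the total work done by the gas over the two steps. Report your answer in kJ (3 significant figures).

Step 1 (isothermal): W = P₁V₁ ln(V₂/V₁) = (5580) ln(5.4/14.8) = -5626 J.
Step 2 (isochoric): W = 0 (constant volume).
W_total = -5626 + 0 = -5626 J.

W_total ≈ -5.63 kJ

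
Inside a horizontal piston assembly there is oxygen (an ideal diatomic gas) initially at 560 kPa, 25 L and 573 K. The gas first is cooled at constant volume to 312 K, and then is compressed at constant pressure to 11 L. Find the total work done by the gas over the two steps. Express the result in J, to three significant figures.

Step 1 (isochoric): W = 0 (constant volume).
After step 1: P = 304.9 kPa (V unchanged).
Step 2 (isobaric): W = PΔV = (304.9 kPa)(11 − 25 L) = -4269 J.
W_total = 0 − 4269 = -4269 J.

W_total ≈ -4270 J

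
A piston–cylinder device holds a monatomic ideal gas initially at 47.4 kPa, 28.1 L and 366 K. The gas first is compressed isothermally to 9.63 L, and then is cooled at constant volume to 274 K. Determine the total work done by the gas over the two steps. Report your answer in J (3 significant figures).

W_total ≈ -1430 J

Step 1 (isothermal): W = P₁V₁ ln(V₂/V₁) = (1332) ln(9.63/28.1) = -1426 J.
Step 2 (isochoric): W = 0 (constant volume).
W_total = -1426 + 0 = -1426 J.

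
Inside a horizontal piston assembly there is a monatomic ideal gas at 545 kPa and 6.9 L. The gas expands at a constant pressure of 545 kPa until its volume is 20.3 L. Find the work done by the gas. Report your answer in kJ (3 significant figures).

W ≈ 7.30 kJ

Isobaric: W = P ΔV.
W = (545 kPa)(20.3 − 6.9 L) = (545)(13.4) = 7303 J.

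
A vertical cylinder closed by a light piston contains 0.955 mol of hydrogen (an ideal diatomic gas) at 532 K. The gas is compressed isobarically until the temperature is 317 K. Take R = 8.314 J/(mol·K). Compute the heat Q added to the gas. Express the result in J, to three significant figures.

Q ≈ -5970 J

Isobaric: W = nRΔT = (0.955)(8.314)(-215) = -1707 J.
ΔU = nCᵥΔT with Cᵥ = 5R/2: ΔU = (0.955)(20.79)(-215) = -4268 J.
Q = ΔU + W = -4268 − 1707 = -5975 J.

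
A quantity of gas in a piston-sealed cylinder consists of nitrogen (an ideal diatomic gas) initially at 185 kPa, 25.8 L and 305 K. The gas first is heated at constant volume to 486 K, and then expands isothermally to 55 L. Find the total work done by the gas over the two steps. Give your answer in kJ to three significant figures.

Step 1 (isochoric): W = 0 (constant volume).
After step 1: P = 294.8 kPa (V unchanged).
Step 2 (isothermal): W = P₁V₁ ln(V₂/V₁) = (7606) ln(55/25.8) = 5757 J.
W_total = 0 + 5757 = 5757 J.

W_total ≈ 5.76 kJ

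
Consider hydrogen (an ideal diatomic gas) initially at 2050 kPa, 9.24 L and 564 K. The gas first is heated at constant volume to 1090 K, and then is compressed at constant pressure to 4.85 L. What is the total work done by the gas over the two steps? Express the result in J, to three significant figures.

W_total ≈ -17400 J

Step 1 (isochoric): W = 0 (constant volume).
After step 1: P = 3962 kPa (V unchanged).
Step 2 (isobaric): W = PΔV = (3962 kPa)(4.85 − 9.24 L) = -17393 J.
W_total = 0 − 17393 = -17393 J.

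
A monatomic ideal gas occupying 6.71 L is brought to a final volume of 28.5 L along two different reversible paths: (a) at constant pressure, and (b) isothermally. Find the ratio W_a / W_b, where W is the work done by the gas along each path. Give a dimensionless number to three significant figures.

Path (a) isobaric: W = P₁(V₂ − V₁) → W_a/(P₁V₁) = 3.247.
Path (b) isothermal: W = P₁V₁ ln(V₂/V₁) → W_b/(P₁V₁) = 1.446.
W_a / W_b = 3.247 / 1.446 = 2.245.

W_a / W_b ≈ 2.25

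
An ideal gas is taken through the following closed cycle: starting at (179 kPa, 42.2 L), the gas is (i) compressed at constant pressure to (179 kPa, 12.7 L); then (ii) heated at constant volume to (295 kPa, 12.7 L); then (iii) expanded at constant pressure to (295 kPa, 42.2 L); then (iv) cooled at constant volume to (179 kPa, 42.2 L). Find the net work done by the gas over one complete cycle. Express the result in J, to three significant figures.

W_net ≈ 3420 J

Constant-volume legs do no work.
W(i) = (179)(12.7 − 42.2) = -5281 J; W(iii) = (295)(42.2 − 12.7) = 8703 J.
W_net = -5281 + 8703 = 3422 J (the clockwise enclosed area).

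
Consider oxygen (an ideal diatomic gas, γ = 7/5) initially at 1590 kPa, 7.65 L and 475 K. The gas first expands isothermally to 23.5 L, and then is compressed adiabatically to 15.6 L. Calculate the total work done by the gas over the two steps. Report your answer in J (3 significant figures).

W_total ≈ 8240 J

Step 1 (isothermal): W = P₁V₁ ln(V₂/V₁) = (12164) ln(23.5/7.65) = 13651 J.
After step 1: P = 517.6 kPa, V = 23.5 L, T = 475 K.
Step 2 (adiabatic): W = (P₁V₁ − P₂V₂)/(γ−1) = (12164 − 14330)/0.4 = -5415 J.
W_total = 13651 − 5415 = 8236 J.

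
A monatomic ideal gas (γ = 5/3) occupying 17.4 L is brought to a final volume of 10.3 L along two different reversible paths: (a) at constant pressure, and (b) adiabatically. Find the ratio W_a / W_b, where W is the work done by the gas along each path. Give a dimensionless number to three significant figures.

Path (a) isobaric: W = P₁(V₂ − V₁) → W_a/(P₁V₁) = -0.408.
Path (b) adiabatic: W = P₁V₁(1 − (V₁/V₂)^(γ−1))/(γ−1) → W_b/(P₁V₁) = -0.6276.
W_a / W_b = -0.408 / -0.6276 = 0.6501.

W_a / W_b ≈ 0.650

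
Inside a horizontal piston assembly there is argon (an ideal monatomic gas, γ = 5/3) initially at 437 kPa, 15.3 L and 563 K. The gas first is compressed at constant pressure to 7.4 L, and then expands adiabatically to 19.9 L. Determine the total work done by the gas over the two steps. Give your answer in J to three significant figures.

W_total ≈ -1110 J

Step 1 (isobaric): W = PΔV = (437 kPa)(7.4 − 15.3 L) = -3452 J.
After step 1: P = 437 kPa, V = 7.4 L, T = 272.3 K.
Step 2 (adiabatic): W = (P₁V₁ − P₂V₂)/(γ−1) = (3234 − 1672)/0.667 = 2342 J.
W_total = -3452 + 2342 = -1110 J.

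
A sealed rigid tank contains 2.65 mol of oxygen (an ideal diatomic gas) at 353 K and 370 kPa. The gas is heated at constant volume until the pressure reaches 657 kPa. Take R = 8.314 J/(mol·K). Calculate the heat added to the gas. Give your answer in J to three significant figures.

Constant volume ⇒ W = 0, so Q = ΔU = nCᵥΔT with Cᵥ = 5R/2 = 20.79 J/(mol·K).
At constant V, T₂/T₁ = P₂/P₁ ⇒ ΔT = T₁(P₂/P₁ − 1) = 353·(657/370 − 1) = 273.8 K.
ΔU = (2.65)(20.79)(273.8) = 15082 J.

Q ≈ 15100 J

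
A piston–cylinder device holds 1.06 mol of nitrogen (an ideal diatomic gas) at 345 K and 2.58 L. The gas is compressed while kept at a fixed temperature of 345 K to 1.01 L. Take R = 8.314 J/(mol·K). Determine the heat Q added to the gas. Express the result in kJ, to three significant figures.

Q ≈ -2.85 kJ

Isothermal ⇒ ΔU = 0, so Q = W = nRT ln(V₂/V₁).
Q = (1.06)(8.314)(345) ln(1.01/2.58) = 3040 × -0.9378 = -2851 J.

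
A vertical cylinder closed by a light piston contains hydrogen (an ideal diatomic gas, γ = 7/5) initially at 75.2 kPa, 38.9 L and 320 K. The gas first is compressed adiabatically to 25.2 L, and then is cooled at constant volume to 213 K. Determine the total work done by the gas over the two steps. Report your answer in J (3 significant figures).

Step 1 (adiabatic): W = (P₁V₁ − P₂V₂)/(γ−1) = (2925 − 3480)/0.4 = -1387 J.
Step 2 (isochoric): W = 0 (constant volume).
W_total = -1387 + 0 = -1387 J.

W_total ≈ -1390 J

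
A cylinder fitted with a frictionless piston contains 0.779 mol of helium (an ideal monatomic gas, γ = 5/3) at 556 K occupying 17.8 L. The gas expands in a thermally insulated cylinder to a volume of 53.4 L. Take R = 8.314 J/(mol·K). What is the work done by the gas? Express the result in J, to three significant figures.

W ≈ 2800 J

Adiabatic: TV^(γ−1) = const with γ = 5/3.
T₂ = T₁ (V₁/V₂)^(γ−1) = 556 × (17.8/53.4)^0.667 = 556 × 0.4807 = 267.3 K.
W_by = nCᵥ(T₁ − T₂) = (0.779)(12.47)(556 − 267.3) = 2805 J.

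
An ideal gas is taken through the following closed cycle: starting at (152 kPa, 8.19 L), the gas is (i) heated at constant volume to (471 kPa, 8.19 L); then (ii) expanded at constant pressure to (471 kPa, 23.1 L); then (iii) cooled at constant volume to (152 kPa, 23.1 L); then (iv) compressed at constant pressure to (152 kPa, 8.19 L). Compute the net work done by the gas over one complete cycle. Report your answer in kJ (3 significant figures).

W_net ≈ 4.76 kJ

Constant-volume legs do no work.
W(ii) = (471)(23.1 − 8.19) = 7023 J; W(iv) = (152)(8.19 − 23.1) = -2266 J.
W_net = 7023 − 2266 = 4756 J (the clockwise enclosed area).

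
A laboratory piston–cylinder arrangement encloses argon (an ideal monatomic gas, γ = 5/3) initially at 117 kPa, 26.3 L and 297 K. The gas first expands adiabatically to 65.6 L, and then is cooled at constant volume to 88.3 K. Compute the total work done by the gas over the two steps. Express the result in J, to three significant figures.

Step 1 (adiabatic): W = (P₁V₁ − P₂V₂)/(γ−1) = (3077 − 1673)/0.667 = 2106 J.
Step 2 (isochoric): W = 0 (constant volume).
W_total = 2106 + 0 = 2106 J.

W_total ≈ 2110 J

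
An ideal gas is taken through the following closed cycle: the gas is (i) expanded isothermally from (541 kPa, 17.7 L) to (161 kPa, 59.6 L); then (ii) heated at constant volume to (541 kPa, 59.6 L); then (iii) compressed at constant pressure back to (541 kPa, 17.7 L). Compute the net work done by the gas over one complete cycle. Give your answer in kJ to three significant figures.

W_net ≈ -11.0 kJ

Leg (i): W = PᵢVᵢ ln(V_f/Vᵢ) = (9576) ln(59.6/17.7) = 11626 J.
Leg (ii): W = 0.
Leg (iii): W = PΔV = (541)(17.7 − 59.6) = -22668 J.
W_net = 11626 − 22668 = -11042 J.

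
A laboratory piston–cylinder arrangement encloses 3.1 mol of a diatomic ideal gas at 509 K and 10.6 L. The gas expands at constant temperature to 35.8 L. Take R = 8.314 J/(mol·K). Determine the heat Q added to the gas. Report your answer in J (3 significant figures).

Q ≈ 16000 J

Isothermal ⇒ ΔU = 0, so Q = W = nRT ln(V₂/V₁).
Q = (3.1)(8.314)(509) ln(35.8/10.6) = 13119 × 1.217 = 15967 J.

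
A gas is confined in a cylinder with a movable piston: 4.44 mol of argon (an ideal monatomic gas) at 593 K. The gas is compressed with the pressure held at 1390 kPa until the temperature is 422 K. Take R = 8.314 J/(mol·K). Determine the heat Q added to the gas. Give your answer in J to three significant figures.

Q ≈ -15800 J

Isobaric: W = nRΔT = (4.44)(8.314)(-171) = -6312 J.
ΔU = nCᵥΔT with Cᵥ = 3R/2: ΔU = (4.44)(12.47)(-171) = -9468 J.
Q = ΔU + W = -9468 − 6312 = -15781 J.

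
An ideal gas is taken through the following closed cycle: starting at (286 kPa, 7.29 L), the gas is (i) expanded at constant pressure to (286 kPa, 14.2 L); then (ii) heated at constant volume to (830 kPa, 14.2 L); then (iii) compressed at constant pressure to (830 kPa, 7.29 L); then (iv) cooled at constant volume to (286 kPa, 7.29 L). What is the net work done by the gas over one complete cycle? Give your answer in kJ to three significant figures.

Constant-volume legs do no work.
W(i) = (286)(14.2 − 7.29) = 1976 J; W(iii) = (830)(7.29 − 14.2) = -5735 J.
W_net = 1976 − 5735 = -3759 J (the counter-clockwise enclosed area).

W_net ≈ -3.76 kJ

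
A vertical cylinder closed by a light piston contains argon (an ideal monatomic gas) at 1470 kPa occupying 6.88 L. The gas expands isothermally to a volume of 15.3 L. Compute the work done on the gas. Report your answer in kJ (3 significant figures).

Isothermal: W = nRT ln(V₂/V₁) = P₁V₁ ln(V₂/V₁).
P₁V₁ = (1470 kPa)(6.88 L) = 10114 J.
W = 10114 × ln(15.3/6.88) = 10114 × 0.7992
W_by_gas = 8083 J; work on gas = −W_by = -8083 J.

W ≈ -8.08 kJ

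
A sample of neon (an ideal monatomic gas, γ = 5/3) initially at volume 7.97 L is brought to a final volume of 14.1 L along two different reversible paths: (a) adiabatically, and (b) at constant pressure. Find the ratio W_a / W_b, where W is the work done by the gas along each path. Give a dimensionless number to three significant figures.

W_a / W_b ≈ 0.617

Path (a) adiabatic: W = P₁V₁(1 − (V₁/V₂)^(γ−1))/(γ−1) → W_a/(P₁V₁) = 0.4745.
Path (b) isobaric: W = P₁(V₂ − V₁) → W_b/(P₁V₁) = 0.7691.
W_a / W_b = 0.4745 / 0.7691 = 0.617.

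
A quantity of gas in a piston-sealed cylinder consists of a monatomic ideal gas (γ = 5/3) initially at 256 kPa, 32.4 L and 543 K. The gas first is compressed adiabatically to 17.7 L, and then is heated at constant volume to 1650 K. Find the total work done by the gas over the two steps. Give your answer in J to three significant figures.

W_total ≈ -6180 J

Step 1 (adiabatic): W = (P₁V₁ − P₂V₂)/(γ−1) = (8294 − 12412)/0.667 = -6176 J.
Step 2 (isochoric): W = 0 (constant volume).
W_total = -6176 + 0 = -6176 J.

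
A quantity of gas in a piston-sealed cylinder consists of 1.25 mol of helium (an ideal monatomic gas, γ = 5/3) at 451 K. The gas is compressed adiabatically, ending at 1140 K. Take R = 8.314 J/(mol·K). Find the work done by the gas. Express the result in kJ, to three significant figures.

Adiabatic ⇒ Q = 0, so W_by = −ΔU = nCᵥ(T₁ − T₂).
Cᵥ = 3R/2 = 12.47 J/(mol·K).
W = (1.25)(12.47)(451 − 1140) = -10741 J.

W ≈ -10.7 kJ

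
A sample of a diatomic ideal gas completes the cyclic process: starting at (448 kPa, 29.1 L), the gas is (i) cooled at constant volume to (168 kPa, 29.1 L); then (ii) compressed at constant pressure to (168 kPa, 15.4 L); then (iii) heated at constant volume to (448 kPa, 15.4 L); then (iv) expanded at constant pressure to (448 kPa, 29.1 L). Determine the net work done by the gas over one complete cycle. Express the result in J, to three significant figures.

Constant-volume legs do no work.
W(ii) = (168)(15.4 − 29.1) = -2302 J; W(iv) = (448)(29.1 − 15.4) = 6138 J.
W_net = -2302 + 6138 = 3836 J (the clockwise enclosed area).

W_net ≈ 3840 J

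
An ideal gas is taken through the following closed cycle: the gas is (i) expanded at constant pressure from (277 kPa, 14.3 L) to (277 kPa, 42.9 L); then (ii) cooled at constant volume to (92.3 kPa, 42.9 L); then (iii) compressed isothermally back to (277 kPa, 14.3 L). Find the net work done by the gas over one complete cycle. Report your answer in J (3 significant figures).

W_net ≈ 3570 J

Leg (i): W = PΔV = (277)(42.9 − 14.3) = 7922 J.
Leg (ii): W = 0.
Leg (iii): W = PᵢVᵢ ln(V_f/Vᵢ) = (3960) ln(14.3/42.9) = -4350 J.
W_net = 7922 − 4350 = 3572 J.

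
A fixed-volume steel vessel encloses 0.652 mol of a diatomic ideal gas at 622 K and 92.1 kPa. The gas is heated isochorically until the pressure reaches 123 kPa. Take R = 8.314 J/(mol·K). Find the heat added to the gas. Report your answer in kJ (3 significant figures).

Q ≈ 2.83 kJ

Constant volume ⇒ W = 0, so Q = ΔU = nCᵥΔT with Cᵥ = 5R/2 = 20.79 J/(mol·K).
At constant V, T₂/T₁ = P₂/P₁ ⇒ ΔT = T₁(P₂/P₁ − 1) = 622·(123/92.1 − 1) = 208.7 K.
ΔU = (0.652)(20.79)(208.7) = 2828 J.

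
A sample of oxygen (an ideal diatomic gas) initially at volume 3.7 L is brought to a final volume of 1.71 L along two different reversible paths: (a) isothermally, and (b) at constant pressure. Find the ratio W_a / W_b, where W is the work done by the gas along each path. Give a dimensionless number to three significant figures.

Path (a) isothermal: W = P₁V₁ ln(V₂/V₁) → W_a/(P₁V₁) = -0.7718.
Path (b) isobaric: W = P₁(V₂ − V₁) → W_b/(P₁V₁) = -0.5378.
W_a / W_b = -0.7718 / -0.5378 = 1.435.

W_a / W_b ≈ 1.44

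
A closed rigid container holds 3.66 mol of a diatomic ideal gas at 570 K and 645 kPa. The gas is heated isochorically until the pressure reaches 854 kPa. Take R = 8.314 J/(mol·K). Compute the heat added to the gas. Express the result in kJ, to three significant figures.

Constant volume ⇒ W = 0, so Q = ΔU = nCᵥΔT with Cᵥ = 5R/2 = 20.79 J/(mol·K).
At constant V, T₂/T₁ = P₂/P₁ ⇒ ΔT = T₁(P₂/P₁ − 1) = 570·(854/645 − 1) = 184.7 K.
ΔU = (3.66)(20.79)(184.7) = 14051 J.

Q ≈ 14.1 kJ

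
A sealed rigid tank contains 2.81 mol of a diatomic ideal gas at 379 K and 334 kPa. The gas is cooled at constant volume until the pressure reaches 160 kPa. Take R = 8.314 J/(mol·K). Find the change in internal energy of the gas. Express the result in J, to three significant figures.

ΔU ≈ -11500 J

Constant volume ⇒ W = 0, so Q = ΔU = nCᵥΔT with Cᵥ = 5R/2 = 20.79 J/(mol·K).
At constant V, T₂/T₁ = P₂/P₁ ⇒ ΔT = T₁(P₂/P₁ − 1) = 379·(160/334 − 1) = -197.4 K.
ΔU = (2.81)(20.79)(-197.4) = -11532 J.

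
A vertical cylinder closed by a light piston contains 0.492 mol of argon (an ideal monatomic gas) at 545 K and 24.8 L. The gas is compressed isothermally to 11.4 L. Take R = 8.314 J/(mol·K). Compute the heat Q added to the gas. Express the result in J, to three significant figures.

Q ≈ -1730 J

Isothermal ⇒ ΔU = 0, so Q = W = nRT ln(V₂/V₁).
Q = (0.492)(8.314)(545) ln(11.4/24.8) = 2229 × -0.7772 = -1733 J.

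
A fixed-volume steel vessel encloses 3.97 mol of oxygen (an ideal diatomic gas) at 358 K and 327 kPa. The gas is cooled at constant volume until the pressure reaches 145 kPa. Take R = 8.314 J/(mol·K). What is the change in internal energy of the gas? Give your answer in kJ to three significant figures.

Constant volume ⇒ W = 0, so Q = ΔU = nCᵥΔT with Cᵥ = 5R/2 = 20.79 J/(mol·K).
At constant V, T₂/T₁ = P₂/P₁ ⇒ ΔT = T₁(P₂/P₁ − 1) = 358·(145/327 − 1) = -199.3 K.
ΔU = (3.97)(20.79)(-199.3) = -16442 J.

ΔU ≈ -16.4 kJ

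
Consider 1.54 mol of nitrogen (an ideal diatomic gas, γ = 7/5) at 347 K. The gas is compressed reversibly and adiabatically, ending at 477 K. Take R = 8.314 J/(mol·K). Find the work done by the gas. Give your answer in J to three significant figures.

Adiabatic ⇒ Q = 0, so W_by = −ΔU = nCᵥ(T₁ − T₂).
Cᵥ = 5R/2 = 20.79 J/(mol·K).
W = (1.54)(20.79)(347 − 477) = -4161 J.

W ≈ -4160 J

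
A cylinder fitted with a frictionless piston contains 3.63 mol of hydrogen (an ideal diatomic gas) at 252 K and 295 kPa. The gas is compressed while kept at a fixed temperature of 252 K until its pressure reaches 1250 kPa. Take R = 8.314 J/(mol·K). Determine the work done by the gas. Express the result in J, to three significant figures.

Isothermal process: W = nRT ln(V₂/V₁) = nRT ln(P₁/P₂).
W = (3.63)(8.314)(252) × ln(295/1250)
  = 7605 × ln(0.236) = 7605 × -1.444
W_by_gas = -10981 J.

W ≈ -11000 J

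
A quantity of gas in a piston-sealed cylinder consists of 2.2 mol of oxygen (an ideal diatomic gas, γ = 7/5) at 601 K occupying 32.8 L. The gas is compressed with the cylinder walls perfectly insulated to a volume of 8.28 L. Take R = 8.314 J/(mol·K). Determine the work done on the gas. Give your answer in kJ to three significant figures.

Adiabatic: TV^(γ−1) = const with γ = 7/5.
T₂ = T₁ (V₁/V₂)^(γ−1) = 601 × (32.8/8.28)^0.4 = 601 × 1.734 = 1042 K.
W_by = nCᵥ(T₁ − T₂) = (2.2)(20.79)(601 − 1042) = -20181 J.
Work on gas = −W_by = 20181 J.

W ≈ 20.2 kJ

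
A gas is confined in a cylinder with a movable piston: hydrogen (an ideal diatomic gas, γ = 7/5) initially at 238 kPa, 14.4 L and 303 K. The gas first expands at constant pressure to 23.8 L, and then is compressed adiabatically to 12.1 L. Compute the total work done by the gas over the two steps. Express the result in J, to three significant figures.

Step 1 (isobaric): W = PΔV = (238 kPa)(23.8 − 14.4 L) = 2237 J.
After step 1: P = 238 kPa, V = 23.8 L, T = 500.8 K.
Step 2 (adiabatic): W = (P₁V₁ − P₂V₂)/(γ−1) = (5664 − 7425)/0.4 = -4400 J.
W_total = 2237 − 4400 = -2163 J.

W_total ≈ -2160 J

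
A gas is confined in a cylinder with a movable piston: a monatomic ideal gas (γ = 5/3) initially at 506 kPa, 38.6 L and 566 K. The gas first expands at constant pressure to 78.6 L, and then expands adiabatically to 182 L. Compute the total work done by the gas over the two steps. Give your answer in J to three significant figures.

W_total ≈ 45800 J

Step 1 (isobaric): W = PΔV = (506 kPa)(78.6 − 38.6 L) = 20240 J.
After step 1: P = 506 kPa, V = 78.6 L, T = 1153 K.
Step 2 (adiabatic): W = (P₁V₁ − P₂V₂)/(γ−1) = (39772 − 22723)/0.667 = 25572 J.
W_total = 20240 + 25572 = 45812 J.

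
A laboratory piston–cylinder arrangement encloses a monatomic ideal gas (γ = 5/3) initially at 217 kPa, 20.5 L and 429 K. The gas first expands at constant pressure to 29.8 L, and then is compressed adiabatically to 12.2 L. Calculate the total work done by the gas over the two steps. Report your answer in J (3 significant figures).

Step 1 (isobaric): W = PΔV = (217 kPa)(29.8 − 20.5 L) = 2018 J.
After step 1: P = 217 kPa, V = 29.8 L, T = 623.6 K.
Step 2 (adiabatic): W = (P₁V₁ − P₂V₂)/(γ−1) = (6467 − 11729)/0.667 = -7893 J.
W_total = 2018 − 7893 = -5875 J.

W_total ≈ -5870 J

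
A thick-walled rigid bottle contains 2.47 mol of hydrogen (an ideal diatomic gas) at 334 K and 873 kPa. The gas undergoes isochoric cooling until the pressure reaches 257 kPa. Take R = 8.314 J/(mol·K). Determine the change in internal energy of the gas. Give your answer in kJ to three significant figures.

Constant volume ⇒ W = 0, so Q = ΔU = nCᵥΔT with Cᵥ = 5R/2 = 20.79 J/(mol·K).
At constant V, T₂/T₁ = P₂/P₁ ⇒ ΔT = T₁(P₂/P₁ − 1) = 334·(257/873 − 1) = -235.7 K.
ΔU = (2.47)(20.79)(-235.7) = -12099 J.

ΔU ≈ -12.1 kJ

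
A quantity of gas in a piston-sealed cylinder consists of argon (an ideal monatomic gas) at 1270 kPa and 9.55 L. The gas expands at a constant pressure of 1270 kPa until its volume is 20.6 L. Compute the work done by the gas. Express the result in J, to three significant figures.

Isobaric: W = P ΔV.
W = (1270 kPa)(20.6 − 9.55 L) = (1270)(11.05) = 14034 J.

W ≈ 14000 J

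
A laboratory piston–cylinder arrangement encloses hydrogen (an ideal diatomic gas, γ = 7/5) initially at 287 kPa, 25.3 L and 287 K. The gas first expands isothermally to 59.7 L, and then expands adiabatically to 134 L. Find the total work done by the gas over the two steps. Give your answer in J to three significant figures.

Step 1 (isothermal): W = P₁V₁ ln(V₂/V₁) = (7261) ln(59.7/25.3) = 6234 J.
After step 1: P = 121.6 kPa, V = 59.7 L, T = 287 K.
Step 2 (adiabatic): W = (P₁V₁ − P₂V₂)/(γ−1) = (7261 − 5255)/0.4 = 5016 J.
W_total = 6234 + 5016 = 11250 J.

W_total ≈ 11200 J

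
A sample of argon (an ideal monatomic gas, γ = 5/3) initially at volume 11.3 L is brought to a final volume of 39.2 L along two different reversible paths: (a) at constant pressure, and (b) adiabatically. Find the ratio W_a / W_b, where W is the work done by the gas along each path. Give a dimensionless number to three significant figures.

W_a / W_b ≈ 2.92

Path (a) isobaric: W = P₁(V₂ − V₁) → W_a/(P₁V₁) = 2.469.
Path (b) adiabatic: W = P₁V₁(1 − (V₁/V₂)^(γ−1))/(γ−1) → W_b/(P₁V₁) = 0.8454.
W_a / W_b = 2.469 / 0.8454 = 2.92.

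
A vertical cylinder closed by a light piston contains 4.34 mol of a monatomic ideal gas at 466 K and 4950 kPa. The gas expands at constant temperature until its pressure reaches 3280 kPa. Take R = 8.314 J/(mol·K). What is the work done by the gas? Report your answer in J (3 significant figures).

Isothermal process: W = nRT ln(V₂/V₁) = nRT ln(P₁/P₂).
W = (4.34)(8.314)(466) × ln(4950/3280)
  = 16815 × ln(1.509) = 16815 × 0.4115
W_by_gas = 6920 J.

W ≈ 6920 J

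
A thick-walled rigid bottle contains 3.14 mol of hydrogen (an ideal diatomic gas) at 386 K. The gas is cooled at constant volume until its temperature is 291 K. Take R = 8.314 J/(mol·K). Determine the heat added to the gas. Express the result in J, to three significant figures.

Constant volume ⇒ W = 0, so Q = ΔU = nCᵥΔT with Cᵥ = 5R/2 = 20.79 J/(mol·K).
ΔU = (3.14)(20.79)(291 − 386) = -6200 J.

Q ≈ -6200 J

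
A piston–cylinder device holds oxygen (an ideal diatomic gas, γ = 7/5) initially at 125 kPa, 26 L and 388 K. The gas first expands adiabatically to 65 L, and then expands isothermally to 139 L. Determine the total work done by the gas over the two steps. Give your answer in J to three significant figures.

W_total ≈ 4210 J

Step 1 (adiabatic): W = (P₁V₁ − P₂V₂)/(γ−1) = (3250 − 2253)/0.4 = 2493 J.
After step 1: P = 34.66 kPa, V = 65 L, T = 268.9 K.
Step 2 (isothermal): W = P₁V₁ ln(V₂/V₁) = (2253) ln(139/65) = 1712 J.
W_total = 2493 + 1712 = 4205 J.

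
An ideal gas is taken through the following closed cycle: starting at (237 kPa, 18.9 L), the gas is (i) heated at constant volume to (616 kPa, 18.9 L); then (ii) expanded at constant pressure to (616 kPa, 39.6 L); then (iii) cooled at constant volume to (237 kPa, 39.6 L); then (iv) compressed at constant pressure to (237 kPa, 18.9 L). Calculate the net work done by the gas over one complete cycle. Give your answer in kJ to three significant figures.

Constant-volume legs do no work.
W(ii) = (616)(39.6 − 18.9) = 12751 J; W(iv) = (237)(18.9 − 39.6) = -4906 J.
W_net = 12751 − 4906 = 7845 J (the clockwise enclosed area).

W_net ≈ 7.85 kJ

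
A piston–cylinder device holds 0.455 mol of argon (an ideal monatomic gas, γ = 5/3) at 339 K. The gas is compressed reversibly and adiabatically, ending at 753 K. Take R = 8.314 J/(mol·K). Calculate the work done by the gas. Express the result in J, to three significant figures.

W ≈ -2350 J

Adiabatic ⇒ Q = 0, so W_by = −ΔU = nCᵥ(T₁ − T₂).
Cᵥ = 3R/2 = 12.47 J/(mol·K).
W = (0.455)(12.47)(339 − 753) = -2349 J.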